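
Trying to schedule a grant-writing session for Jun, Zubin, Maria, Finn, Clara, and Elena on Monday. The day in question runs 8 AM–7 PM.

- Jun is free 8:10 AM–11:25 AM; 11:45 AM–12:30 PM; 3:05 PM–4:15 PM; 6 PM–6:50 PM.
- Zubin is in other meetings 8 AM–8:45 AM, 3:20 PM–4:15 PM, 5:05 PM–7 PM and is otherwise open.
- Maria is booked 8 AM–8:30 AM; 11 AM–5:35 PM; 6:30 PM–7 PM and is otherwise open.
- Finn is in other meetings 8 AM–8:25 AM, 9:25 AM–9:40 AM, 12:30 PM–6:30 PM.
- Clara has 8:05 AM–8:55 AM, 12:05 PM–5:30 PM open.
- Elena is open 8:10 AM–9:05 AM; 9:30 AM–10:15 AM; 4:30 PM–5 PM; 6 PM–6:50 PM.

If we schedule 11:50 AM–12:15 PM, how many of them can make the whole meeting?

Jun free: 08:10-11:25, 11:45-12:30, 15:05-16:15, 18:00-18:50.
Zubin free: 08:45-15:20, 16:15-17:05 (invert busy blocks within the working day).
Maria free: 08:30-11:00, 17:35-18:30 (invert busy blocks within the working day).
Finn free: 08:25-09:25, 09:40-12:30, 18:30-19:00 (invert busy blocks within the working day).
Clara free: 08:05-08:55, 12:05-17:30.
Elena free: 08:10-09:05, 09:30-10:15, 16:30-17:00, 18:00-18:50.
Jun, Zubin, and Finn can make the full 11:50-12:15 slot — that's 3.

3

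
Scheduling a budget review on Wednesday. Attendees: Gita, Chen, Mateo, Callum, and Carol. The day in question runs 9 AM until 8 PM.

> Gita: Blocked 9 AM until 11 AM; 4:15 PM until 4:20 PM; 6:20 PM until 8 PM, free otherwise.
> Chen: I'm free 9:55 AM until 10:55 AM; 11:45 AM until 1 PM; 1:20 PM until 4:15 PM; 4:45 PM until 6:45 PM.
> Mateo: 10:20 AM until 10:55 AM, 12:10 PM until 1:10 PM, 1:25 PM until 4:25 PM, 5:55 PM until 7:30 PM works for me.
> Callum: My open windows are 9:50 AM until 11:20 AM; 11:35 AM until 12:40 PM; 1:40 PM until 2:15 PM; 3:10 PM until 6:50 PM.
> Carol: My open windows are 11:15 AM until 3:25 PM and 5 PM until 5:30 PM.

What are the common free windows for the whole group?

Gita free: 11:00-16:15, 16:20-18:20 (invert busy blocks within the working day).
Chen free: 09:55-10:55, 11:45-13:00, 13:20-16:15, 16:45-18:45.
Mateo free: 10:20-10:55, 12:10-13:10, 13:25-16:25, 17:55-19:30.
Callum free: 09:50-11:20, 11:35-12:40, 13:40-14:15, 15:10-18:50.
Carol free: 11:15-15:25, 17:00-17:30.
Gita ∩ Chen: 11:45-13:00, 13:20-16:15, 16:45-18:20.
Gita ∩ Chen ∩ Mateo: 12:10-13:00, 13:25-16:15, 17:55-18:20.
Gita ∩ Chen ∩ Mateo ∩ Callum: 12:10-12:40, 13:40-14:15, 15:10-16:15, 17:55-18:20.
Gita ∩ Chen ∩ Mateo ∩ Callum ∩ Carol: 12:10-12:40, 13:40-14:15, 15:10-15:25.

12:10-12:40, 13:40-14:15, 15:10-15:25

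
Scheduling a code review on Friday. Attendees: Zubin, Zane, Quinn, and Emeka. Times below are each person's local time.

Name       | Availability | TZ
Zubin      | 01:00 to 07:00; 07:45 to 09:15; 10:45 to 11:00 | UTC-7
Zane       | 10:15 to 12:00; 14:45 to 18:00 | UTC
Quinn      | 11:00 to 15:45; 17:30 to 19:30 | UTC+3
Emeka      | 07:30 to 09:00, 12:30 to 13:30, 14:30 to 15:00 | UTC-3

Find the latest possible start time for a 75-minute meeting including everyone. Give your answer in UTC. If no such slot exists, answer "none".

10:45

Zubin in UTC: 08:00-14:00, 14:45-16:15, 17:45-18:00 (add 7h to convert from UTC-7).
Zane in UTC: 10:15-12:00, 14:45-18:00.
Quinn in UTC: 08:00-12:45, 14:30-16:30 (subtract 3h to convert from UTC+3).
Emeka in UTC: 10:30-12:00, 15:30-16:30, 17:30-18:00 (add 3h to convert from UTC-3).
Zubin ∩ Zane: 10:15-12:00, 14:45-16:15, 17:45-18:00.
Zubin ∩ Zane ∩ Quinn: 10:15-12:00, 14:45-16:15.
Zubin ∩ Zane ∩ Quinn ∩ Emeka: 10:30-12:00, 15:30-16:15.
The last common window of at least 75 minutes is 10:30-12:00; a 75-minute meeting can start as late as 10:45 and still end by 12:00.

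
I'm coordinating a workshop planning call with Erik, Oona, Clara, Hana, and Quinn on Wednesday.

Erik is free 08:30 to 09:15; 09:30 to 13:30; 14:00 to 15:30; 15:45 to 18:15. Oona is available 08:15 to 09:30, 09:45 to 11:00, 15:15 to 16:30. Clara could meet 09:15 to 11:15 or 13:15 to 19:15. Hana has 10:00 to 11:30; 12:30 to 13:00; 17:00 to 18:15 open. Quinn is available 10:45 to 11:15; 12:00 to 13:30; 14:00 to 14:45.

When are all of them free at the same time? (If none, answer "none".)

10:45-11:00

Erik ∩ Oona: 08:30-09:15, 09:45-11:00, 15:15-15:30, 15:45-16:30.
Erik ∩ Oona ∩ Clara: 09:45-11:00, 15:15-15:30, 15:45-16:30.
Erik ∩ Oona ∩ Clara ∩ Hana: 10:00-11:00.
Erik ∩ Oona ∩ Clara ∩ Hana ∩ Quinn: 10:45-11:00.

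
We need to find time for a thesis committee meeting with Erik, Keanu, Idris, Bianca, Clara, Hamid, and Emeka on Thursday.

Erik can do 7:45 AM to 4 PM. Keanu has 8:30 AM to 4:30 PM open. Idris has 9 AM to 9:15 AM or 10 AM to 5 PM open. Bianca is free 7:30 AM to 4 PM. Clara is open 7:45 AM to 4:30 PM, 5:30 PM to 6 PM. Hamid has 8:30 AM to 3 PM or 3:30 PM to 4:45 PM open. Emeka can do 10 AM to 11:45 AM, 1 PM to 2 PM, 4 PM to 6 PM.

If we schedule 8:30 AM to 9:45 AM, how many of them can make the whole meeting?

Erik, Keanu, Bianca, Clara, and Hamid can make the full 08:30-09:45 slot — that's 5.

5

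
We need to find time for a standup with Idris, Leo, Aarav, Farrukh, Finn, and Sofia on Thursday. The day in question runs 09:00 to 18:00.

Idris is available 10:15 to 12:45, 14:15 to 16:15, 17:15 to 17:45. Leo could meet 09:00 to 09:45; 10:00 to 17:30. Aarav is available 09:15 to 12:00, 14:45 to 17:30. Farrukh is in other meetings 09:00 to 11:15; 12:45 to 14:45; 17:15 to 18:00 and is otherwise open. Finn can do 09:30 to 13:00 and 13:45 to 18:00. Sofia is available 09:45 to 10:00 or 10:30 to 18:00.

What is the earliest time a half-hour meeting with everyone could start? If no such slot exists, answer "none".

Idris free: 10:15-12:45, 14:15-16:15, 17:15-17:45.
Leo free: 09:00-09:45, 10:00-17:30.
Aarav free: 09:15-12:00, 14:45-17:30.
Farrukh free: 11:15-12:45, 14:45-17:15 (invert busy blocks within the working day).
Finn free: 09:30-13:00, 13:45-18:00.
Sofia free: 09:45-10:00, 10:30-18:00.
Idris ∩ Leo: 10:15-12:45, 14:15-16:15, 17:15-17:30.
Idris ∩ Leo ∩ Aarav: 10:15-12:00, 14:45-16:15, 17:15-17:30.
Idris ∩ Leo ∩ Aarav ∩ Farrukh: 11:15-12:00, 14:45-16:15.
Idris ∩ Leo ∩ Aarav ∩ Farrukh ∩ Finn: 11:15-12:00, 14:45-16:15.
Idris ∩ Leo ∩ Aarav ∩ Farrukh ∩ Finn ∩ Sofia: 11:15-12:00, 14:45-16:15.
Those are the intersection windows.
The first common window of at least 30 minutes is 11:15-12:00, so the earliest start is 11:15.

11:15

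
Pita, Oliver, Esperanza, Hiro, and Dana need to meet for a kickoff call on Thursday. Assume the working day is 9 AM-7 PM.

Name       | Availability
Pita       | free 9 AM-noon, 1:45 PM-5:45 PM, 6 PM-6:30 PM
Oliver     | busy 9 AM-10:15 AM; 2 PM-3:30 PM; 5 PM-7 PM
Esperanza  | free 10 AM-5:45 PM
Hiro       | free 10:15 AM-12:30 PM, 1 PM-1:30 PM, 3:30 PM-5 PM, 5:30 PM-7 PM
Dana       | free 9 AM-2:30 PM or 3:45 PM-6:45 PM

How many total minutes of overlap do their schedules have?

Pita free: 09:00-12:00, 13:45-17:45, 18:00-18:30.
Oliver free: 10:15-14:00, 15:30-17:00 (invert busy blocks within the working day).
Esperanza free: 10:00-17:45.
Hiro free: 10:15-12:30, 13:00-13:30, 15:30-17:00, 17:30-19:00.
Dana free: 09:00-14:30, 15:45-18:45.
Pita ∩ Oliver: 10:15-12:00, 13:45-14:00, 15:30-17:00.
Pita ∩ Oliver ∩ Esperanza: 10:15-12:00, 13:45-14:00, 15:30-17:00.
Pita ∩ Oliver ∩ Esperanza ∩ Hiro: 10:15-12:00, 15:30-17:00.
Pita ∩ Oliver ∩ Esperanza ∩ Hiro ∩ Dana: 10:15-12:00, 15:45-17:00.
So the common availability across everyone is 10:15-12:00, 15:45-17:00.
Summing the common windows: 105 + 75 = 180 minutes.

180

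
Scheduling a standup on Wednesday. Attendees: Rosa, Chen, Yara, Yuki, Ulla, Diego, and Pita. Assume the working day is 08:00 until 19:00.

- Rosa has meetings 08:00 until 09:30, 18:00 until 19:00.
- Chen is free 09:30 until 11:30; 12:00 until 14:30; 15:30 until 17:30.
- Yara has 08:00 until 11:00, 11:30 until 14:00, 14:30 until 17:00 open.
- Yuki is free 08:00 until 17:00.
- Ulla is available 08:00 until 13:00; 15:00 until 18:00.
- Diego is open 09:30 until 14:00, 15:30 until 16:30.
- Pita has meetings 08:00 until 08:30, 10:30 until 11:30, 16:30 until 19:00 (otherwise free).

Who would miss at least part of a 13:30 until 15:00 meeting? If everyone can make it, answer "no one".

Rosa free: 09:30-18:00 (invert busy blocks within the working day).
Chen free: 09:30-11:30, 12:00-14:30, 15:30-17:30.
Yara free: 08:00-11:00, 11:30-14:00, 14:30-17:00.
Yuki free: 08:00-17:00.
Ulla free: 08:00-13:00, 15:00-18:00.
Diego free: 09:30-14:00, 15:30-16:30.
Pita free: 08:30-10:30, 11:30-16:30 (invert busy blocks within the working day).
Rosa: free for 13:30-15:00. Chen: not fully free for 13:30-15:00. Yara: not fully free for 13:30-15:00. Yuki: free for 13:30-15:00. Ulla: not fully free for 13:30-15:00. Diego: not fully free for 13:30-15:00. Pita: free for 13:30-15:00.

Chen, Diego, Ulla, Yara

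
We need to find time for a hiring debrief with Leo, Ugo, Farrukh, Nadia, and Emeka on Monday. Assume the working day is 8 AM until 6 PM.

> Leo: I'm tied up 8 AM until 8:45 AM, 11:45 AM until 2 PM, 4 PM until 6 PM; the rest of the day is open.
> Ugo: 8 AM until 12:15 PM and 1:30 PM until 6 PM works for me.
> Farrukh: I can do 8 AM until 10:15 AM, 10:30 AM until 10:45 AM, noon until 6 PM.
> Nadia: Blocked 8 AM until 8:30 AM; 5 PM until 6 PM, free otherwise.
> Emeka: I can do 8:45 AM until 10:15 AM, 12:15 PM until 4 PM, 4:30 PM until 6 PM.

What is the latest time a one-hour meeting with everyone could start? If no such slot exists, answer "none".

Leo free: 08:45-11:45, 14:00-16:00 (invert busy blocks within the working day).
Ugo free: 08:00-12:15, 13:30-18:00.
Farrukh free: 08:00-10:15, 10:30-10:45, 12:00-18:00.
Nadia free: 08:30-17:00 (invert busy blocks within the working day).
Emeka free: 08:45-10:15, 12:15-16:00, 16:30-18:00.
Leo ∩ Ugo: 08:45-11:45, 14:00-16:00.
Leo ∩ Ugo ∩ Farrukh: 08:45-10:15, 10:30-10:45, 14:00-16:00.
Leo ∩ Ugo ∩ Farrukh ∩ Nadia: 08:45-10:15, 10:30-10:45, 14:00-16:00.
Leo ∩ Ugo ∩ Farrukh ∩ Nadia ∩ Emeka: 08:45-10:15, 14:00-16:00.
Those are the intersection windows.
The last common window of at least 60 minutes is 14:00-16:00; a 60-minute meeting can start as late as 15:00 and still end by 16:00.

15:00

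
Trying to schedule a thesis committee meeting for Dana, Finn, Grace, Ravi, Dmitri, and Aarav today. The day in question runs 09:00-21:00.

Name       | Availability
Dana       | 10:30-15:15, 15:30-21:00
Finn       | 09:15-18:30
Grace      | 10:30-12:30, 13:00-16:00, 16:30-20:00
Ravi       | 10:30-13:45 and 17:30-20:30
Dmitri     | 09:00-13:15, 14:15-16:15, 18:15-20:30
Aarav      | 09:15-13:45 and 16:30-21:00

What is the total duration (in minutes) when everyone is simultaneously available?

150

Dana ∩ Finn: 10:30-15:15, 15:30-18:30.
Dana ∩ Finn ∩ Grace: 10:30-12:30, 13:00-15:15, 15:30-16:00, 16:30-18:30.
Dana ∩ Finn ∩ Grace ∩ Ravi: 10:30-12:30, 13:00-13:45, 17:30-18:30.
Dana ∩ Finn ∩ Grace ∩ Ravi ∩ Dmitri: 10:30-12:30, 13:00-13:15, 18:15-18:30.
Dana ∩ Finn ∩ Grace ∩ Ravi ∩ Dmitri ∩ Aarav: 10:30-12:30, 13:00-13:15, 18:15-18:30.
Summing the common windows: 120 + 15 + 15 = 150 minutes.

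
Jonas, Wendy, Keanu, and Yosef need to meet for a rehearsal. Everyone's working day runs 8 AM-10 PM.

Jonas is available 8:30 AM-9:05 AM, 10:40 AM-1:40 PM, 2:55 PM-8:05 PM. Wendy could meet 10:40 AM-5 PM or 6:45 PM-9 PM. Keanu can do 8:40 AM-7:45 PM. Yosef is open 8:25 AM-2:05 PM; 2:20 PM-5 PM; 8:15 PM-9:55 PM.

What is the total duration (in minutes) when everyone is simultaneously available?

305

Jonas ∩ Wendy: 10:40-13:40, 14:55-17:00, 18:45-20:05.
Jonas ∩ Wendy ∩ Keanu: 10:40-13:40, 14:55-17:00, 18:45-19:45.
Jonas ∩ Wendy ∩ Keanu ∩ Yosef: 10:40-13:40, 14:55-17:00.
Summing the common windows: 180 + 125 = 305 minutes.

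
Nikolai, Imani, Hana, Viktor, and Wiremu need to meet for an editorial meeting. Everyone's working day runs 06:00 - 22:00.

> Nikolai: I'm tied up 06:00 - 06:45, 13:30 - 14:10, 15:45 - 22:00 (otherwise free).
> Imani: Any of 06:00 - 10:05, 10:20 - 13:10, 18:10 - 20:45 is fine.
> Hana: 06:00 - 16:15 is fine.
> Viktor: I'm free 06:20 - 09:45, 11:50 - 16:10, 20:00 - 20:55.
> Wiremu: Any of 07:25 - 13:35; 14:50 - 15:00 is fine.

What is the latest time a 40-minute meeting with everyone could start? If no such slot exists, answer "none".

12:30

Nikolai free: 06:45-13:30, 14:10-15:45 (invert busy blocks within the working day).
Imani free: 06:00-10:05, 10:20-13:10, 18:10-20:45.
Hana free: 06:00-16:15.
Viktor free: 06:20-09:45, 11:50-16:10, 20:00-20:55.
Wiremu free: 07:25-13:35, 14:50-15:00.
Nikolai ∩ Imani: 06:45-10:05, 10:20-13:10.
Nikolai ∩ Imani ∩ Hana: 06:45-10:05, 10:20-13:10.
Nikolai ∩ Imani ∩ Hana ∩ Viktor: 06:45-09:45, 11:50-13:10.
Nikolai ∩ Imani ∩ Hana ∩ Viktor ∩ Wiremu: 07:25-09:45, 11:50-13:10.
The last common window of at least 40 minutes is 11:50-13:10; a 40-minute meeting can start as late as 12:30 and still end by 13:10.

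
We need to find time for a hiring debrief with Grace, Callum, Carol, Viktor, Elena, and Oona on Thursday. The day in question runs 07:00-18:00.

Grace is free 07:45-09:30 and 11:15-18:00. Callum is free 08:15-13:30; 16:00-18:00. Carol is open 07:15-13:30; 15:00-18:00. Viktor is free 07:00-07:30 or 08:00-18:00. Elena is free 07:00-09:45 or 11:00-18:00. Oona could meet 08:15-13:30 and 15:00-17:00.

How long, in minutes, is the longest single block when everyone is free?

135

Grace ∩ Callum: 08:15-09:30, 11:15-13:30, 16:00-18:00.
Grace ∩ Callum ∩ Carol: 08:15-09:30, 11:15-13:30, 16:00-18:00.
Grace ∩ Callum ∩ Carol ∩ Viktor: 08:15-09:30, 11:15-13:30, 16:00-18:00.
Grace ∩ Callum ∩ Carol ∩ Viktor ∩ Elena: 08:15-09:30, 11:15-13:30, 16:00-18:00.
Grace ∩ Callum ∩ Carol ∩ Viktor ∩ Elena ∩ Oona: 08:15-09:30, 11:15-13:30, 16:00-17:00.
Those are the intersection windows.
The longest is 11:15-13:30 at 135 minutes.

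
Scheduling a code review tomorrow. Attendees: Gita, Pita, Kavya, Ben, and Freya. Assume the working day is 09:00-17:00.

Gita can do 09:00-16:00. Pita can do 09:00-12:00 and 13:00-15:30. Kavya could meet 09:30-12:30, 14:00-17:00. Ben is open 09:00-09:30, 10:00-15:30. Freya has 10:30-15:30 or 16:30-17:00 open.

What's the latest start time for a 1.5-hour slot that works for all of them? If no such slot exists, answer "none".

14:00

Gita ∩ Pita: 09:00-12:00, 13:00-15:30.
Gita ∩ Pita ∩ Kavya: 09:30-12:00, 14:00-15:30.
Gita ∩ Pita ∩ Kavya ∩ Ben: 10:00-12:00, 14:00-15:30.
Gita ∩ Pita ∩ Kavya ∩ Ben ∩ Freya: 10:30-12:00, 14:00-15:30.
So the common availability across everyone is 10:30-12:00, 14:00-15:30.
The last common window of at least 90 minutes is 14:00-15:30; a 90-minute meeting can start as late as 14:00 and still end by 15:30.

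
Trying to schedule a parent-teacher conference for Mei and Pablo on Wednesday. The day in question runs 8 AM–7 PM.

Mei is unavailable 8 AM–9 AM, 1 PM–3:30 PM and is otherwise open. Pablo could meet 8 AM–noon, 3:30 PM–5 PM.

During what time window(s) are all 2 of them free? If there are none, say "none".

Mei free: 09:00-13:00, 15:30-19:00 (invert busy blocks within the working day).
Pablo free: 08:00-12:00, 15:30-17:00.
Mei ∩ Pablo: 09:00-12:00, 15:30-17:00.

09:00-12:00, 15:30-17:00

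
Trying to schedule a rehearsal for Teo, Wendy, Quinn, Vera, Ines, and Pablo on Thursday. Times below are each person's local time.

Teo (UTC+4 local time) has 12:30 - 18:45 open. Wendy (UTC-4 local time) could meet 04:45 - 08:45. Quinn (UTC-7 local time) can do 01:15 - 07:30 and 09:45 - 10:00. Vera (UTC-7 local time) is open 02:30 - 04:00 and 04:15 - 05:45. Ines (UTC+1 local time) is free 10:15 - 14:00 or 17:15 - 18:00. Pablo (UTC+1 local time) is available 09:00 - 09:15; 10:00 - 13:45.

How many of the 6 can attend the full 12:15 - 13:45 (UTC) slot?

Teo in UTC: 08:30-14:45 (subtract 4h to convert from UTC+4).
Wendy in UTC: 08:45-12:45 (add 4h to convert from UTC-4).
Quinn in UTC: 08:15-14:30, 16:45-17:00 (add 7h to convert from UTC-7).
Vera in UTC: 09:30-11:00, 11:15-12:45 (add 7h to convert from UTC-7).
Ines in UTC: 09:15-13:00, 16:15-17:00 (subtract 1h to convert from UTC+1).
Pablo in UTC: 08:00-08:15, 09:00-12:45 (subtract 1h to convert from UTC+1).
Teo and Quinn can make the full 12:15-13:45 slot — that's 2.

2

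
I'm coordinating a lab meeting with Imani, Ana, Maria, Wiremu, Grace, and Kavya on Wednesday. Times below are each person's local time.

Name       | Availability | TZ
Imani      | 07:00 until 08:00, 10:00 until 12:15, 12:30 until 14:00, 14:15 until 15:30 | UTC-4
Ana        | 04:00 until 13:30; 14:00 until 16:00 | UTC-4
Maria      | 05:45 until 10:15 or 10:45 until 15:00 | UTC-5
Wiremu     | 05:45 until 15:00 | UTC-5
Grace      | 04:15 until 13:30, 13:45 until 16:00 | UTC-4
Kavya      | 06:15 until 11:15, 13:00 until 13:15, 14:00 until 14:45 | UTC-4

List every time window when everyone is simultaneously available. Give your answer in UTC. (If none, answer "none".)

11:00-12:00, 14:00-15:15, 17:00-17:15, 18:15-18:45

Imani in UTC: 11:00-12:00, 14:00-16:15, 16:30-18:00, 18:15-19:30 (add 4h to convert from UTC-4).
Ana in UTC: 08:00-17:30, 18:00-20:00 (add 4h to convert from UTC-4).
Maria in UTC: 10:45-15:15, 15:45-20:00 (add 5h to convert from UTC-5).
Wiremu in UTC: 10:45-20:00 (add 5h to convert from UTC-5).
Grace in UTC: 08:15-17:30, 17:45-20:00 (add 4h to convert from UTC-4).
Kavya in UTC: 10:15-15:15, 17:00-17:15, 18:00-18:45 (add 4h to convert from UTC-4).
Imani ∩ Ana: 11:00-12:00, 14:00-16:15, 16:30-17:30, 18:15-19:30.
Imani ∩ Ana ∩ Maria: 11:00-12:00, 14:00-15:15, 15:45-16:15, 16:30-17:30, 18:15-19:30.
Imani ∩ Ana ∩ Maria ∩ Wiremu: 11:00-12:00, 14:00-15:15, 15:45-16:15, 16:30-17:30, 18:15-19:30.
Imani ∩ Ana ∩ Maria ∩ Wiremu ∩ Grace: 11:00-12:00, 14:00-15:15, 15:45-16:15, 16:30-17:30, 18:15-19:30.
Imani ∩ Ana ∩ Maria ∩ Wiremu ∩ Grace ∩ Kavya: 11:00-12:00, 14:00-15:15, 17:00-17:15, 18:15-18:45.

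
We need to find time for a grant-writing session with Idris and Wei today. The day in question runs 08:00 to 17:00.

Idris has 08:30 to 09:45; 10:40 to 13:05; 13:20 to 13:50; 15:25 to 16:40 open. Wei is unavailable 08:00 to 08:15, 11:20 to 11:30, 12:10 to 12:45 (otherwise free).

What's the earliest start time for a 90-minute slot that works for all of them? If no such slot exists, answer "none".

Idris free: 08:30-09:45, 10:40-13:05, 13:20-13:50, 15:25-16:40.
Wei free: 08:15-11:20, 11:30-12:10, 12:45-17:00 (invert busy blocks within the working day).
Idris ∩ Wei: 08:30-09:45, 10:40-11:20, 11:30-12:10, 12:45-13:05, 13:20-13:50, 15:25-16:40.
No common window is at least 90 minutes long.

none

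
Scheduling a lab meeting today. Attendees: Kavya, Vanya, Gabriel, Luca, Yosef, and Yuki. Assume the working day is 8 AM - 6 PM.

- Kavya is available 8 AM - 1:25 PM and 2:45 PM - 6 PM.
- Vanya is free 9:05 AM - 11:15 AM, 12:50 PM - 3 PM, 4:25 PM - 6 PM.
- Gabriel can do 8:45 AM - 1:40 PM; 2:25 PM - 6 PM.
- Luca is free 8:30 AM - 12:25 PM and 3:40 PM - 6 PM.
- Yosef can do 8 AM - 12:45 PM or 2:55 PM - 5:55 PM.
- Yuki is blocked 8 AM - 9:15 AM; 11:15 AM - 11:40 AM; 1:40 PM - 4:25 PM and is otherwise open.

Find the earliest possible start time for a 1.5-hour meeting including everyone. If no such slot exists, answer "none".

09:15

Kavya free: 08:00-13:25, 14:45-18:00.
Vanya free: 09:05-11:15, 12:50-15:00, 16:25-18:00.
Gabriel free: 08:45-13:40, 14:25-18:00.
Luca free: 08:30-12:25, 15:40-18:00.
Yosef free: 08:00-12:45, 14:55-17:55.
Yuki free: 09:15-11:15, 11:40-13:40, 16:25-18:00 (invert busy blocks within the working day).
Kavya ∩ Vanya: 09:05-11:15, 12:50-13:25, 14:45-15:00, 16:25-18:00.
Kavya ∩ Vanya ∩ Gabriel: 09:05-11:15, 12:50-13:25, 14:45-15:00, 16:25-18:00.
Kavya ∩ Vanya ∩ Gabriel ∩ Luca: 09:05-11:15, 16:25-18:00.
Kavya ∩ Vanya ∩ Gabriel ∩ Luca ∩ Yosef: 09:05-11:15, 16:25-17:55.
Kavya ∩ Vanya ∩ Gabriel ∩ Luca ∩ Yosef ∩ Yuki: 09:15-11:15, 16:25-17:55.
So the common availability across everyone is 09:15-11:15, 16:25-17:55.
The first common window of at least 90 minutes is 09:15-11:15, so the earliest start is 09:15.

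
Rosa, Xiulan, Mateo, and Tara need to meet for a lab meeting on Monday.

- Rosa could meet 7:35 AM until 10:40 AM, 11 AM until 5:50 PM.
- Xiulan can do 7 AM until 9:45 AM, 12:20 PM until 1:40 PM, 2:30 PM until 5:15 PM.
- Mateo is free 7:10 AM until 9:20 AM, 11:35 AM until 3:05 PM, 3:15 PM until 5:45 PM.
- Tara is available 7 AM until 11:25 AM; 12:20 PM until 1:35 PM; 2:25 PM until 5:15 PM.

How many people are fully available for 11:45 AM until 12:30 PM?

2

Rosa and Mateo can make the full 11:45-12:30 slot — that's 2.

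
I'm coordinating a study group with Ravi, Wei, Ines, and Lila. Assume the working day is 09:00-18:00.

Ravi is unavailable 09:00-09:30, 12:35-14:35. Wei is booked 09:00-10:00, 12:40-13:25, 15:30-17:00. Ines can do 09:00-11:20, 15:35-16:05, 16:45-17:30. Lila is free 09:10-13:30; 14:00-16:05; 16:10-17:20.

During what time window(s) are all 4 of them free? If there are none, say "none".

10:00-11:20, 17:00-17:20

Ravi free: 09:30-12:35, 14:35-18:00 (invert busy blocks within the working day).
Wei free: 10:00-12:40, 13:25-15:30, 17:00-18:00 (invert busy blocks within the working day).
Ines free: 09:00-11:20, 15:35-16:05, 16:45-17:30.
Lila free: 09:10-13:30, 14:00-16:05, 16:10-17:20.
Ravi ∩ Wei: 10:00-12:35, 14:35-15:30, 17:00-18:00.
Ravi ∩ Wei ∩ Ines: 10:00-11:20, 17:00-17:30.
Ravi ∩ Wei ∩ Ines ∩ Lila: 10:00-11:20, 17:00-17:20.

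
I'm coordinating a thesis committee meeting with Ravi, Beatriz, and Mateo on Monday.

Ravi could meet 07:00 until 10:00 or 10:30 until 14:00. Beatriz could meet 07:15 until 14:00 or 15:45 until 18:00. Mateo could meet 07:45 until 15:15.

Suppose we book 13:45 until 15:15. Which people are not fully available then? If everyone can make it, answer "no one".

Ravi: not fully free for 13:45-15:15. Beatriz: not fully free for 13:45-15:15. Mateo: free for 13:45-15:15.

Beatriz, Ravi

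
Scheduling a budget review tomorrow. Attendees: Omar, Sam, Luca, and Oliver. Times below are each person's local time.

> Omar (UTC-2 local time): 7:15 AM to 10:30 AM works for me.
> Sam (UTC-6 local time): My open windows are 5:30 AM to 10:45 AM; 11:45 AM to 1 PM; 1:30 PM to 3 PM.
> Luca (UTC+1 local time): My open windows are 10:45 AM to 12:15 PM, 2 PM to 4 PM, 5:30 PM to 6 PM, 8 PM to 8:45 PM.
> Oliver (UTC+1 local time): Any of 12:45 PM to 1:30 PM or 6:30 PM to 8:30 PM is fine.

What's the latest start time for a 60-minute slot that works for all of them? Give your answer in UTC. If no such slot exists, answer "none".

none

Omar in UTC: 09:15-12:30 (add 2h to convert from UTC-2).
Sam in UTC: 11:30-16:45, 17:45-19:00, 19:30-21:00 (add 6h to convert from UTC-6).
Luca in UTC: 09:45-11:15, 13:00-15:00, 16:30-17:00, 19:00-19:45 (subtract 1h to convert from UTC+1).
Oliver in UTC: 11:45-12:30, 17:30-19:30 (subtract 1h to convert from UTC+1).
Omar ∩ Sam: 11:30-12:30.
Omar ∩ Sam ∩ Luca: ∅.
Omar ∩ Sam ∩ Luca ∩ Oliver: ∅.
There is no time when everyone is free.
No common window is at least 60 minutes long.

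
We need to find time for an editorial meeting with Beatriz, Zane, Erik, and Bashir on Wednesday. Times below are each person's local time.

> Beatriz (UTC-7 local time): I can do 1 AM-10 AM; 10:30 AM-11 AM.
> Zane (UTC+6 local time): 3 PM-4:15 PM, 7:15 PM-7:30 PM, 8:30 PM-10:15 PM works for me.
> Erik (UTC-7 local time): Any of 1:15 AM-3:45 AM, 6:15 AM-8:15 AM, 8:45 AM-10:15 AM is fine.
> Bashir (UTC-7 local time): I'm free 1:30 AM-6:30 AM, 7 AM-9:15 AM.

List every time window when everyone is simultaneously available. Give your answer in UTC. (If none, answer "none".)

09:00-10:15, 13:15-13:30, 14:30-15:15, 15:45-16:15

Beatriz in UTC: 08:00-17:00, 17:30-18:00 (add 7h to convert from UTC-7).
Zane in UTC: 09:00-10:15, 13:15-13:30, 14:30-16:15 (subtract 6h to convert from UTC+6).
Erik in UTC: 08:15-10:45, 13:15-15:15, 15:45-17:15 (add 7h to convert from UTC-7).
Bashir in UTC: 08:30-13:30, 14:00-16:15 (add 7h to convert from UTC-7).
Beatriz ∩ Zane: 09:00-10:15, 13:15-13:30, 14:30-16:15.
Beatriz ∩ Zane ∩ Erik: 09:00-10:15, 13:15-13:30, 14:30-15:15, 15:45-16:15.
Beatriz ∩ Zane ∩ Erik ∩ Bashir: 09:00-10:15, 13:15-13:30, 14:30-15:15, 15:45-16:15.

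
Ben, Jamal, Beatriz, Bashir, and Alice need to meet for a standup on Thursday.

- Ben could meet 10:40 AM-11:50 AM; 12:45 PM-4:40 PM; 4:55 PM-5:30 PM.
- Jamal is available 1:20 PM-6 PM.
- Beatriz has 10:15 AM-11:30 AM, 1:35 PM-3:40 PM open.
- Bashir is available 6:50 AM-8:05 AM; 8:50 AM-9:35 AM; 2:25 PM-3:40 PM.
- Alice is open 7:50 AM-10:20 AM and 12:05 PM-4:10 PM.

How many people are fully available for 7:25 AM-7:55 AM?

Bashir can make the full 07:25-07:55 slot — that's 1.

1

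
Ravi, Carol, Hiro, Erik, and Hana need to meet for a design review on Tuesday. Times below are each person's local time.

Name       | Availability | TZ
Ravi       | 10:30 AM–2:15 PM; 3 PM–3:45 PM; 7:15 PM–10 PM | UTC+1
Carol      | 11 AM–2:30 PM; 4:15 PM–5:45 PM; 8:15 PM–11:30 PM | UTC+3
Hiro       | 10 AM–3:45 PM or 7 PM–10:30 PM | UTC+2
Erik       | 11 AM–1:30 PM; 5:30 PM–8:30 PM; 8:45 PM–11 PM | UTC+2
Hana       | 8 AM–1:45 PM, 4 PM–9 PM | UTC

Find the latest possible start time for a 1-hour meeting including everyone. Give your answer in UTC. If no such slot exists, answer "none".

Ravi in UTC: 09:30-13:15, 14:00-14:45, 18:15-21:00 (subtract 1h to convert from UTC+1).
Carol in UTC: 08:00-11:30, 13:15-14:45, 17:15-20:30 (subtract 3h to convert from UTC+3).
Hiro in UTC: 08:00-13:45, 17:00-20:30 (subtract 2h to convert from UTC+2).
Erik in UTC: 09:00-11:30, 15:30-18:30, 18:45-21:00 (subtract 2h to convert from UTC+2).
Hana in UTC: 08:00-13:45, 16:00-21:00.
Ravi ∩ Carol: 09:30-11:30, 14:00-14:45, 18:15-20:30.
Ravi ∩ Carol ∩ Hiro: 09:30-11:30, 18:15-20:30.
Ravi ∩ Carol ∩ Hiro ∩ Erik: 09:30-11:30, 18:15-18:30, 18:45-20:30.
Ravi ∩ Carol ∩ Hiro ∩ Erik ∩ Hana: 09:30-11:30, 18:15-18:30, 18:45-20:30.
The last common window of at least 60 minutes is 18:45-20:30; a 60-minute meeting can start as late as 19:30 and still end by 20:30.

19:30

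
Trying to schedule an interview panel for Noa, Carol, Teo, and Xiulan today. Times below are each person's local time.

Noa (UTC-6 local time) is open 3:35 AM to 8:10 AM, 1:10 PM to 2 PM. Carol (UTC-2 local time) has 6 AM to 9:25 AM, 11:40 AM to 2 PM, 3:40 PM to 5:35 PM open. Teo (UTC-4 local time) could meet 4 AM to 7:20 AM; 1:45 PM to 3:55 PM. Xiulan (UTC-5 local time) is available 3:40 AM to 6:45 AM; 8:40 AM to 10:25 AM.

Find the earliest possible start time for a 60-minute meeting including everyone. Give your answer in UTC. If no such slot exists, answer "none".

09:35

Noa in UTC: 09:35-14:10, 19:10-20:00 (add 6h to convert from UTC-6).
Carol in UTC: 08:00-11:25, 13:40-16:00, 17:40-19:35 (add 2h to convert from UTC-2).
Teo in UTC: 08:00-11:20, 17:45-19:55 (add 4h to convert from UTC-4).
Xiulan in UTC: 08:40-11:45, 13:40-15:25 (add 5h to convert from UTC-5).
Noa ∩ Carol: 09:35-11:25, 13:40-14:10, 19:10-19:35.
Noa ∩ Carol ∩ Teo: 09:35-11:20, 19:10-19:35.
Noa ∩ Carol ∩ Teo ∩ Xiulan: 09:35-11:20.
The first common window of at least 60 minutes is 09:35-11:20, so the earliest start is 09:35.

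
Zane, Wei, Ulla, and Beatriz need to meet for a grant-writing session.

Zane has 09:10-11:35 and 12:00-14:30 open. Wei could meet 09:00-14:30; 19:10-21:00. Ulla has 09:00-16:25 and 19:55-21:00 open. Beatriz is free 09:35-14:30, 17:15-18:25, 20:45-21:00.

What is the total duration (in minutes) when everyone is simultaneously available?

Zane ∩ Wei: 09:10-11:35, 12:00-14:30.
Zane ∩ Wei ∩ Ulla: 09:10-11:35, 12:00-14:30.
Zane ∩ Wei ∩ Ulla ∩ Beatriz: 09:35-11:35, 12:00-14:30.
Summing the common windows: 120 + 150 = 270 minutes.

270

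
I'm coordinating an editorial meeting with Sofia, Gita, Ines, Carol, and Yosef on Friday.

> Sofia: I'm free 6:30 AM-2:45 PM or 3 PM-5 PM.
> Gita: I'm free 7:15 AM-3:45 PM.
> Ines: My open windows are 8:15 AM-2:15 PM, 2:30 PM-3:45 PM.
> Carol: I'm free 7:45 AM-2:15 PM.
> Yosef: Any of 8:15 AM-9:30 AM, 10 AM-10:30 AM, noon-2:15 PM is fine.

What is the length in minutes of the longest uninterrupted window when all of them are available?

Sofia ∩ Gita: 07:15-14:45, 15:00-15:45.
Sofia ∩ Gita ∩ Ines: 08:15-14:15, 14:30-14:45, 15:00-15:45.
Sofia ∩ Gita ∩ Ines ∩ Carol: 08:15-14:15.
Sofia ∩ Gita ∩ Ines ∩ Carol ∩ Yosef: 08:15-09:30, 10:00-10:30, 12:00-14:15.
The longest is 12:00-14:15 at 135 minutes.

135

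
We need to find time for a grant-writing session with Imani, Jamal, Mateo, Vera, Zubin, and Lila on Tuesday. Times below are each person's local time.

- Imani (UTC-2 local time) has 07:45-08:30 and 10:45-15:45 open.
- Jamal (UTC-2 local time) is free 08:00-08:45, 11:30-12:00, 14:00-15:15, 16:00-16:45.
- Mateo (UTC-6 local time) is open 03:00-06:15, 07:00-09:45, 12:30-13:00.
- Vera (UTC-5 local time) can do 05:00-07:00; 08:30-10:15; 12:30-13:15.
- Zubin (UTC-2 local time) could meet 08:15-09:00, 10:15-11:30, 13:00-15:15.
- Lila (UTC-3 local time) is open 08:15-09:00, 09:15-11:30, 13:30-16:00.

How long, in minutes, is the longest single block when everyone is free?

0

Imani in UTC: 09:45-10:30, 12:45-17:45 (add 2h to convert from UTC-2).
Jamal in UTC: 10:00-10:45, 13:30-14:00, 16:00-17:15, 18:00-18:45 (add 2h to convert from UTC-2).
Mateo in UTC: 09:00-12:15, 13:00-15:45, 18:30-19:00 (add 6h to convert from UTC-6).
Vera in UTC: 10:00-12:00, 13:30-15:15, 17:30-18:15 (add 5h to convert from UTC-5).
Zubin in UTC: 10:15-11:00, 12:15-13:30, 15:00-17:15 (add 2h to convert from UTC-2).
Lila in UTC: 11:15-12:00, 12:15-14:30, 16:30-19:00 (add 3h to convert from UTC-3).
Imani ∩ Jamal: 10:00-10:30, 13:30-14:00, 16:00-17:15.
Imani ∩ Jamal ∩ Mateo: 10:00-10:30, 13:30-14:00.
Imani ∩ Jamal ∩ Mateo ∩ Vera: 10:00-10:30, 13:30-14:00.
Imani ∩ Jamal ∩ Mateo ∩ Vera ∩ Zubin: 10:15-10:30.
Imani ∩ Jamal ∩ Mateo ∩ Vera ∩ Zubin ∩ Lila: ∅.
There is no time when everyone is free.
No common window exists, so the longest block is 0 minutes.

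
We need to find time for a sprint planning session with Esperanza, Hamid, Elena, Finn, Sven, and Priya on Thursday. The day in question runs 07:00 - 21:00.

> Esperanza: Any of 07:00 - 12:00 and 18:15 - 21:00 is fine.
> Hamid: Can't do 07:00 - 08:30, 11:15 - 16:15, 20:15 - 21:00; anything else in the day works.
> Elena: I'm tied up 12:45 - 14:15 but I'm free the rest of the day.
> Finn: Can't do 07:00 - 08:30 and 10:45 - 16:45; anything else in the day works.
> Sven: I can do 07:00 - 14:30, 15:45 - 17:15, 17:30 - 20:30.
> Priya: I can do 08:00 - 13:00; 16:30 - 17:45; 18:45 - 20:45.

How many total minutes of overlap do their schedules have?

225

Esperanza free: 07:00-12:00, 18:15-21:00.
Hamid free: 08:30-11:15, 16:15-20:15 (invert busy blocks within the working day).
Elena free: 07:00-12:45, 14:15-21:00 (invert busy blocks within the working day).
Finn free: 08:30-10:45, 16:45-21:00 (invert busy blocks within the working day).
Sven free: 07:00-14:30, 15:45-17:15, 17:30-20:30.
Priya free: 08:00-13:00, 16:30-17:45, 18:45-20:45.
Esperanza ∩ Hamid: 08:30-11:15, 18:15-20:15.
Esperanza ∩ Hamid ∩ Elena: 08:30-11:15, 18:15-20:15.
Esperanza ∩ Hamid ∩ Elena ∩ Finn: 08:30-10:45, 18:15-20:15.
Esperanza ∩ Hamid ∩ Elena ∩ Finn ∩ Sven: 08:30-10:45, 18:15-20:15.
Esperanza ∩ Hamid ∩ Elena ∩ Finn ∩ Sven ∩ Priya: 08:30-10:45, 18:45-20:15.
Summing the common windows: 135 + 90 = 225 minutes.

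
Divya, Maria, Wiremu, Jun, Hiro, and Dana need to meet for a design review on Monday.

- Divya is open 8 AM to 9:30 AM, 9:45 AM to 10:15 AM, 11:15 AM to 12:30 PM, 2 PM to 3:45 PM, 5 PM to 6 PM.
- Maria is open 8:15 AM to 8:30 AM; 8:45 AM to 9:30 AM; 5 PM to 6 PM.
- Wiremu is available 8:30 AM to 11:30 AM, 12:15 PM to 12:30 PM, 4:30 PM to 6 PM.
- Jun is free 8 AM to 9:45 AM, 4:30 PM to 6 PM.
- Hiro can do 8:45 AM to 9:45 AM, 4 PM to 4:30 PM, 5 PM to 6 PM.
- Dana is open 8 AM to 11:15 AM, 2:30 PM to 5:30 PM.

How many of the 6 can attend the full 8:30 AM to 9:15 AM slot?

Divya, Wiremu, Jun, and Dana can make the full 08:30-09:15 slot — that's 4.

4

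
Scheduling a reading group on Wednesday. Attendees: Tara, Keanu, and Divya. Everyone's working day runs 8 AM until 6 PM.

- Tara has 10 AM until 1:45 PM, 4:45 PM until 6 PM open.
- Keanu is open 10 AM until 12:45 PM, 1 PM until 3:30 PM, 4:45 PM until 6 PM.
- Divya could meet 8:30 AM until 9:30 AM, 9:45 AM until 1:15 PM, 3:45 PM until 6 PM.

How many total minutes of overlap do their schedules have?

255

Tara ∩ Keanu: 10:00-12:45, 13:00-13:45, 16:45-18:00.
Tara ∩ Keanu ∩ Divya: 10:00-12:45, 13:00-13:15, 16:45-18:00.
So the common availability across everyone is 10:00-12:45, 13:00-13:15, 16:45-18:00.
Summing the common windows: 165 + 15 + 75 = 255 minutes.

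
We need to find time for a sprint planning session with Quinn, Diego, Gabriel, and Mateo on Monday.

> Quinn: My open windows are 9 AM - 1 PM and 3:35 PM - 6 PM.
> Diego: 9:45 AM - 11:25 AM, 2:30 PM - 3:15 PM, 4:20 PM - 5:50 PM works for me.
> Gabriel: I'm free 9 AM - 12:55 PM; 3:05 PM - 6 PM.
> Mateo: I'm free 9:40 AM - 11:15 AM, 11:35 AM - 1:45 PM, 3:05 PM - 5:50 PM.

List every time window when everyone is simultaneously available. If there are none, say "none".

09:45-11:15, 16:20-17:50

Quinn ∩ Diego: 09:45-11:25, 16:20-17:50.
Quinn ∩ Diego ∩ Gabriel: 09:45-11:25, 16:20-17:50.
Quinn ∩ Diego ∩ Gabriel ∩ Mateo: 09:45-11:15, 16:20-17:50.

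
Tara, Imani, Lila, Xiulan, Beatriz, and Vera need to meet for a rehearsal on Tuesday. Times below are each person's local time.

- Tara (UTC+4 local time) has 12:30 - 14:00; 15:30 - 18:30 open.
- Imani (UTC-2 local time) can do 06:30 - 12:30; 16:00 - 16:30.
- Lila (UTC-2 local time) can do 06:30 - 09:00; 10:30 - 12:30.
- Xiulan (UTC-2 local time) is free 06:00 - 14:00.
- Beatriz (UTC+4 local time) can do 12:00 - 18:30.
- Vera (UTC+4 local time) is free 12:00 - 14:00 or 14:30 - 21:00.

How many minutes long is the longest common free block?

Tara in UTC: 08:30-10:00, 11:30-14:30 (subtract 4h to convert from UTC+4).
Imani in UTC: 08:30-14:30, 18:00-18:30 (add 2h to convert from UTC-2).
Lila in UTC: 08:30-11:00, 12:30-14:30 (add 2h to convert from UTC-2).
Xiulan in UTC: 08:00-16:00 (add 2h to convert from UTC-2).
Beatriz in UTC: 08:00-14:30 (subtract 4h to convert from UTC+4).
Vera in UTC: 08:00-10:00, 10:30-17:00 (subtract 4h to convert from UTC+4).
Tara ∩ Imani: 08:30-10:00, 11:30-14:30.
Tara ∩ Imani ∩ Lila: 08:30-10:00, 12:30-14:30.
Tara ∩ Imani ∩ Lila ∩ Xiulan: 08:30-10:00, 12:30-14:30.
Tara ∩ Imani ∩ Lila ∩ Xiulan ∩ Beatriz: 08:30-10:00, 12:30-14:30.
Tara ∩ Imani ∩ Lila ∩ Xiulan ∩ Beatriz ∩ Vera: 08:30-10:00, 12:30-14:30.
The longest is 12:30-14:30 at 120 minutes.

120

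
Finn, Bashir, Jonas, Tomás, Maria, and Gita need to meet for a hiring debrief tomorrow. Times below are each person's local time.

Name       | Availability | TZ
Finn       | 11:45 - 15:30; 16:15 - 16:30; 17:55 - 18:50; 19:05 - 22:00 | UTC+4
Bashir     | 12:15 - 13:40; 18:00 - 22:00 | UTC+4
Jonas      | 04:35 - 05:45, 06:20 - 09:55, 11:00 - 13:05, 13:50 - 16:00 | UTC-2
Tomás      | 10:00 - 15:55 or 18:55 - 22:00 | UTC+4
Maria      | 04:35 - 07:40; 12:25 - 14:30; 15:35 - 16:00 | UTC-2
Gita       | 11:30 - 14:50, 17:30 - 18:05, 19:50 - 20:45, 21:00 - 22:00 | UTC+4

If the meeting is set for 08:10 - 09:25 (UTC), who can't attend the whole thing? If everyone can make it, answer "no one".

Finn in UTC: 07:45-11:30, 12:15-12:30, 13:55-14:50, 15:05-18:00 (subtract 4h to convert from UTC+4).
Bashir in UTC: 08:15-09:40, 14:00-18:00 (subtract 4h to convert from UTC+4).
Jonas in UTC: 06:35-07:45, 08:20-11:55, 13:00-15:05, 15:50-18:00 (add 2h to convert from UTC-2).
Tomás in UTC: 06:00-11:55, 14:55-18:00 (subtract 4h to convert from UTC+4).
Maria in UTC: 06:35-09:40, 14:25-16:30, 17:35-18:00 (add 2h to convert from UTC-2).
Gita in UTC: 07:30-10:50, 13:30-14:05, 15:50-16:45, 17:00-18:00 (subtract 4h to convert from UTC+4).
Finn: free for 08:10-09:25. Bashir: not fully free for 08:10-09:25. Jonas: not fully free for 08:10-09:25. Tomás: free for 08:10-09:25. Maria: free for 08:10-09:25. Gita: free for 08:10-09:25.

Bashir, Jonas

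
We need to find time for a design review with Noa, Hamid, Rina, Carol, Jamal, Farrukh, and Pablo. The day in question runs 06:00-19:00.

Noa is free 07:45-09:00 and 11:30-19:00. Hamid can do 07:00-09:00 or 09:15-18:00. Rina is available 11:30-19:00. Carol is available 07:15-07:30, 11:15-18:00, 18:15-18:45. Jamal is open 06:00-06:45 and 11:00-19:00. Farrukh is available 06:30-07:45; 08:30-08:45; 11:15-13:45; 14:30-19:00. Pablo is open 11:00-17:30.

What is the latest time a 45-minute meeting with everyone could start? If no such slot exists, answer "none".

16:45

Noa ∩ Hamid: 07:45-09:00, 11:30-18:00.
Noa ∩ Hamid ∩ Rina: 11:30-18:00.
Noa ∩ Hamid ∩ Rina ∩ Carol: 11:30-18:00.
Noa ∩ Hamid ∩ Rina ∩ Carol ∩ Jamal: 11:30-18:00.
Noa ∩ Hamid ∩ Rina ∩ Carol ∩ Jamal ∩ Farrukh: 11:30-13:45, 14:30-18:00.
Noa ∩ Hamid ∩ Rina ∩ Carol ∩ Jamal ∩ Farrukh ∩ Pablo: 11:30-13:45, 14:30-17:30.
The last common window of at least 45 minutes is 14:30-17:30; a 45-minute meeting can start as late as 16:45 and still end by 17:30.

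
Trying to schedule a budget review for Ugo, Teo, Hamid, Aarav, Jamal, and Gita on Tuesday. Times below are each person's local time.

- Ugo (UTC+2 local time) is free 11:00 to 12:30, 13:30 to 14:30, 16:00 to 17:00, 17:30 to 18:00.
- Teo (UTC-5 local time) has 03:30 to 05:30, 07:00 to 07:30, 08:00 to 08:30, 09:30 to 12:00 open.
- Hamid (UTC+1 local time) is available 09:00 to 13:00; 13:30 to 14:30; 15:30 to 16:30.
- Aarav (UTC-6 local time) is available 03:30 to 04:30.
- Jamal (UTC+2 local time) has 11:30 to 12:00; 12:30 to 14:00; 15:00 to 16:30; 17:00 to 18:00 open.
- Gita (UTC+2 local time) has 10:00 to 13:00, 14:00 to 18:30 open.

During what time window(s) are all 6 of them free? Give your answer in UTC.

Ugo in UTC: 09:00-10:30, 11:30-12:30, 14:00-15:00, 15:30-16:00 (subtract 2h to convert from UTC+2).
Teo in UTC: 08:30-10:30, 12:00-12:30, 13:00-13:30, 14:30-17:00 (add 5h to convert from UTC-5).
Hamid in UTC: 08:00-12:00, 12:30-13:30, 14:30-15:30 (subtract 1h to convert from UTC+1).
Aarav in UTC: 09:30-10:30 (add 6h to convert from UTC-6).
Jamal in UTC: 09:30-10:00, 10:30-12:00, 13:00-14:30, 15:00-16:00 (subtract 2h to convert from UTC+2).
Gita in UTC: 08:00-11:00, 12:00-16:30 (subtract 2h to convert from UTC+2).
Ugo ∩ Teo: 09:00-10:30, 12:00-12:30, 14:30-15:00, 15:30-16:00.
Ugo ∩ Teo ∩ Hamid: 09:00-10:30, 14:30-15:00.
Ugo ∩ Teo ∩ Hamid ∩ Aarav: 09:30-10:30.
Ugo ∩ Teo ∩ Hamid ∩ Aarav ∩ Jamal: 09:30-10:00.
Ugo ∩ Teo ∩ Hamid ∩ Aarav ∩ Jamal ∩ Gita: 09:30-10:00.

09:30-10:00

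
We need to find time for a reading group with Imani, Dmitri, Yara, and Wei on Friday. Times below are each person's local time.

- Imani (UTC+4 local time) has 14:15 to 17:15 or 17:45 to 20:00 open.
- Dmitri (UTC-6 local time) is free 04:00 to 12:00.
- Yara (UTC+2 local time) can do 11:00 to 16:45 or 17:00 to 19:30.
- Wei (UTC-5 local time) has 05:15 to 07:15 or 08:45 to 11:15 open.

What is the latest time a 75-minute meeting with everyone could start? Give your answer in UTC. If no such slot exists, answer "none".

Imani in UTC: 10:15-13:15, 13:45-16:00 (subtract 4h to convert from UTC+4).
Dmitri in UTC: 10:00-18:00 (add 6h to convert from UTC-6).
Yara in UTC: 09:00-14:45, 15:00-17:30 (subtract 2h to convert from UTC+2).
Wei in UTC: 10:15-12:15, 13:45-16:15 (add 5h to convert from UTC-5).
Imani ∩ Dmitri: 10:15-13:15, 13:45-16:00.
Imani ∩ Dmitri ∩ Yara: 10:15-13:15, 13:45-14:45, 15:00-16:00.
Imani ∩ Dmitri ∩ Yara ∩ Wei: 10:15-12:15, 13:45-14:45, 15:00-16:00.
Those are the intersection windows.
The last common window of at least 75 minutes is 10:15-12:15; a 75-minute meeting can start as late as 11:00 and still end by 12:15.

11:00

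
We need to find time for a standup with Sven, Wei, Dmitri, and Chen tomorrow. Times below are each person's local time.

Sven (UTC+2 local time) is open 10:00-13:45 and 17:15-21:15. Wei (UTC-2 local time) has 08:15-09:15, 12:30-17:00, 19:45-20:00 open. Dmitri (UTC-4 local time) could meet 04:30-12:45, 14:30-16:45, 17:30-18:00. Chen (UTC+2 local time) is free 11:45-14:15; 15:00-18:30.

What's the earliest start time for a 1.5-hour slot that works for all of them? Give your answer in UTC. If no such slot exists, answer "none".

none

Sven in UTC: 08:00-11:45, 15:15-19:15 (subtract 2h to convert from UTC+2).
Wei in UTC: 10:15-11:15, 14:30-19:00, 21:45-22:00 (add 2h to convert from UTC-2).
Dmitri in UTC: 08:30-16:45, 18:30-20:45, 21:30-22:00 (add 4h to convert from UTC-4).
Chen in UTC: 09:45-12:15, 13:00-16:30 (subtract 2h to convert from UTC+2).
Sven ∩ Wei: 10:15-11:15, 15:15-19:00.
Sven ∩ Wei ∩ Dmitri: 10:15-11:15, 15:15-16:45, 18:30-19:00.
Sven ∩ Wei ∩ Dmitri ∩ Chen: 10:15-11:15, 15:15-16:30.
So the common availability across everyone is 10:15-11:15, 15:15-16:30.
No common window is at least 90 minutes long.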